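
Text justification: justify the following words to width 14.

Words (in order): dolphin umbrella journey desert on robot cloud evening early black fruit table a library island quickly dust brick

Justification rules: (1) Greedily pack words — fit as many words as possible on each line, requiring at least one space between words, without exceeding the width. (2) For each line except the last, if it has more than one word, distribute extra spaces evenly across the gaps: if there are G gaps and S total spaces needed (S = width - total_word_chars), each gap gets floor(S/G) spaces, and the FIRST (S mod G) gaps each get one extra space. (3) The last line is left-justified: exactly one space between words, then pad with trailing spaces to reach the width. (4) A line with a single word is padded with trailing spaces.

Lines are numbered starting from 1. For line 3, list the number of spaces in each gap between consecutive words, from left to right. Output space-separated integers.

Answer: 1

Derivation:
Line 1: ['dolphin'] (min_width=7, slack=7)
Line 2: ['umbrella'] (min_width=8, slack=6)
Line 3: ['journey', 'desert'] (min_width=14, slack=0)
Line 4: ['on', 'robot', 'cloud'] (min_width=14, slack=0)
Line 5: ['evening', 'early'] (min_width=13, slack=1)
Line 6: ['black', 'fruit'] (min_width=11, slack=3)
Line 7: ['table', 'a'] (min_width=7, slack=7)
Line 8: ['library', 'island'] (min_width=14, slack=0)
Line 9: ['quickly', 'dust'] (min_width=12, slack=2)
Line 10: ['brick'] (min_width=5, slack=9)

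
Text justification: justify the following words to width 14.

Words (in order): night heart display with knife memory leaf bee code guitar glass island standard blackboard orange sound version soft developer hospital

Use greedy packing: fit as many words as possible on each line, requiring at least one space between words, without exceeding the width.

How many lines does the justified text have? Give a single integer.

Line 1: ['night', 'heart'] (min_width=11, slack=3)
Line 2: ['display', 'with'] (min_width=12, slack=2)
Line 3: ['knife', 'memory'] (min_width=12, slack=2)
Line 4: ['leaf', 'bee', 'code'] (min_width=13, slack=1)
Line 5: ['guitar', 'glass'] (min_width=12, slack=2)
Line 6: ['island'] (min_width=6, slack=8)
Line 7: ['standard'] (min_width=8, slack=6)
Line 8: ['blackboard'] (min_width=10, slack=4)
Line 9: ['orange', 'sound'] (min_width=12, slack=2)
Line 10: ['version', 'soft'] (min_width=12, slack=2)
Line 11: ['developer'] (min_width=9, slack=5)
Line 12: ['hospital'] (min_width=8, slack=6)
Total lines: 12

Answer: 12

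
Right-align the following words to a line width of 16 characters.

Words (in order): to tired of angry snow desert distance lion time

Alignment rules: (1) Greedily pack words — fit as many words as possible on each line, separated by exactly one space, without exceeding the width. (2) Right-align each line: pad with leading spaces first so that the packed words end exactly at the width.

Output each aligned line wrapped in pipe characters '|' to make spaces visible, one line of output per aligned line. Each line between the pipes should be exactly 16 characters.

Answer: |     to tired of|
|      angry snow|
| desert distance|
|       lion time|

Derivation:
Line 1: ['to', 'tired', 'of'] (min_width=11, slack=5)
Line 2: ['angry', 'snow'] (min_width=10, slack=6)
Line 3: ['desert', 'distance'] (min_width=15, slack=1)
Line 4: ['lion', 'time'] (min_width=9, slack=7)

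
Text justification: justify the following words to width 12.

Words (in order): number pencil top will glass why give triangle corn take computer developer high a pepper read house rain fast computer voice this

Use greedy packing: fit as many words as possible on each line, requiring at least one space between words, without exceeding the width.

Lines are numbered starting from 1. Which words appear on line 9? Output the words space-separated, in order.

Answer: high a

Derivation:
Line 1: ['number'] (min_width=6, slack=6)
Line 2: ['pencil', 'top'] (min_width=10, slack=2)
Line 3: ['will', 'glass'] (min_width=10, slack=2)
Line 4: ['why', 'give'] (min_width=8, slack=4)
Line 5: ['triangle'] (min_width=8, slack=4)
Line 6: ['corn', 'take'] (min_width=9, slack=3)
Line 7: ['computer'] (min_width=8, slack=4)
Line 8: ['developer'] (min_width=9, slack=3)
Line 9: ['high', 'a'] (min_width=6, slack=6)
Line 10: ['pepper', 'read'] (min_width=11, slack=1)
Line 11: ['house', 'rain'] (min_width=10, slack=2)
Line 12: ['fast'] (min_width=4, slack=8)
Line 13: ['computer'] (min_width=8, slack=4)
Line 14: ['voice', 'this'] (min_width=10, slack=2)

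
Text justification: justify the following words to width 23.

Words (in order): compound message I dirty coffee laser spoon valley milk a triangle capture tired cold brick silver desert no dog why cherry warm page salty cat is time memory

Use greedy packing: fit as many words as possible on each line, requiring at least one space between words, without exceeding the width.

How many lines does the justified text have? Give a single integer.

Line 1: ['compound', 'message', 'I'] (min_width=18, slack=5)
Line 2: ['dirty', 'coffee', 'laser'] (min_width=18, slack=5)
Line 3: ['spoon', 'valley', 'milk', 'a'] (min_width=19, slack=4)
Line 4: ['triangle', 'capture', 'tired'] (min_width=22, slack=1)
Line 5: ['cold', 'brick', 'silver'] (min_width=17, slack=6)
Line 6: ['desert', 'no', 'dog', 'why'] (min_width=17, slack=6)
Line 7: ['cherry', 'warm', 'page', 'salty'] (min_width=22, slack=1)
Line 8: ['cat', 'is', 'time', 'memory'] (min_width=18, slack=5)
Total lines: 8

Answer: 8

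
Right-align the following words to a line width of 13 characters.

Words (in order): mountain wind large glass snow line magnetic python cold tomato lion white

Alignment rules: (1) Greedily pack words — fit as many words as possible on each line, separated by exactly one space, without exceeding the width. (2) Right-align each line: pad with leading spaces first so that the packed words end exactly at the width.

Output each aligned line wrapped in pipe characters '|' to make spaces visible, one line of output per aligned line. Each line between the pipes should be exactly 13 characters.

Line 1: ['mountain', 'wind'] (min_width=13, slack=0)
Line 2: ['large', 'glass'] (min_width=11, slack=2)
Line 3: ['snow', 'line'] (min_width=9, slack=4)
Line 4: ['magnetic'] (min_width=8, slack=5)
Line 5: ['python', 'cold'] (min_width=11, slack=2)
Line 6: ['tomato', 'lion'] (min_width=11, slack=2)
Line 7: ['white'] (min_width=5, slack=8)

Answer: |mountain wind|
|  large glass|
|    snow line|
|     magnetic|
|  python cold|
|  tomato lion|
|        white|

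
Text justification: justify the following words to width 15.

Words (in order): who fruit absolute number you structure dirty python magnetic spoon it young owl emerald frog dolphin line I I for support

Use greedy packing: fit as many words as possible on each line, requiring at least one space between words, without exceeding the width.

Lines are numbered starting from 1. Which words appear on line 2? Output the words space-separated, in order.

Answer: absolute number

Derivation:
Line 1: ['who', 'fruit'] (min_width=9, slack=6)
Line 2: ['absolute', 'number'] (min_width=15, slack=0)
Line 3: ['you', 'structure'] (min_width=13, slack=2)
Line 4: ['dirty', 'python'] (min_width=12, slack=3)
Line 5: ['magnetic', 'spoon'] (min_width=14, slack=1)
Line 6: ['it', 'young', 'owl'] (min_width=12, slack=3)
Line 7: ['emerald', 'frog'] (min_width=12, slack=3)
Line 8: ['dolphin', 'line', 'I'] (min_width=14, slack=1)
Line 9: ['I', 'for', 'support'] (min_width=13, slack=2)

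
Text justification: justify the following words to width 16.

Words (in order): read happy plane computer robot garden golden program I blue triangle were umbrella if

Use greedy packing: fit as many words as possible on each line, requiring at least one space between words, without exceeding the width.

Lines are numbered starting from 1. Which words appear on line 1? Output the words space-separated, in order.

Line 1: ['read', 'happy', 'plane'] (min_width=16, slack=0)
Line 2: ['computer', 'robot'] (min_width=14, slack=2)
Line 3: ['garden', 'golden'] (min_width=13, slack=3)
Line 4: ['program', 'I', 'blue'] (min_width=14, slack=2)
Line 5: ['triangle', 'were'] (min_width=13, slack=3)
Line 6: ['umbrella', 'if'] (min_width=11, slack=5)

Answer: read happy plane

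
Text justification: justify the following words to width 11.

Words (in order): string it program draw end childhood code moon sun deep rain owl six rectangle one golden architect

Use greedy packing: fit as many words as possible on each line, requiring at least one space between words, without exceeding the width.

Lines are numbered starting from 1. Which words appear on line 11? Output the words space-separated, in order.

Answer: architect

Derivation:
Line 1: ['string', 'it'] (min_width=9, slack=2)
Line 2: ['program'] (min_width=7, slack=4)
Line 3: ['draw', 'end'] (min_width=8, slack=3)
Line 4: ['childhood'] (min_width=9, slack=2)
Line 5: ['code', 'moon'] (min_width=9, slack=2)
Line 6: ['sun', 'deep'] (min_width=8, slack=3)
Line 7: ['rain', 'owl'] (min_width=8, slack=3)
Line 8: ['six'] (min_width=3, slack=8)
Line 9: ['rectangle'] (min_width=9, slack=2)
Line 10: ['one', 'golden'] (min_width=10, slack=1)
Line 11: ['architect'] (min_width=9, slack=2)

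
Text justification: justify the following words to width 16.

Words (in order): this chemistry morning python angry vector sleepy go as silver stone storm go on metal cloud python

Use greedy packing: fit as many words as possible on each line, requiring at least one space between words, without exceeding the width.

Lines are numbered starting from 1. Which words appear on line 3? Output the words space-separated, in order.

Line 1: ['this', 'chemistry'] (min_width=14, slack=2)
Line 2: ['morning', 'python'] (min_width=14, slack=2)
Line 3: ['angry', 'vector'] (min_width=12, slack=4)
Line 4: ['sleepy', 'go', 'as'] (min_width=12, slack=4)
Line 5: ['silver', 'stone'] (min_width=12, slack=4)
Line 6: ['storm', 'go', 'on'] (min_width=11, slack=5)
Line 7: ['metal', 'cloud'] (min_width=11, slack=5)
Line 8: ['python'] (min_width=6, slack=10)

Answer: angry vector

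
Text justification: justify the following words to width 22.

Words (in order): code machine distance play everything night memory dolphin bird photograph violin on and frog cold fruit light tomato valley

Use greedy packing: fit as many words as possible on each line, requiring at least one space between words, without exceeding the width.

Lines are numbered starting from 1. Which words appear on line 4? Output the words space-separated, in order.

Answer: photograph violin on

Derivation:
Line 1: ['code', 'machine', 'distance'] (min_width=21, slack=1)
Line 2: ['play', 'everything', 'night'] (min_width=21, slack=1)
Line 3: ['memory', 'dolphin', 'bird'] (min_width=19, slack=3)
Line 4: ['photograph', 'violin', 'on'] (min_width=20, slack=2)
Line 5: ['and', 'frog', 'cold', 'fruit'] (min_width=19, slack=3)
Line 6: ['light', 'tomato', 'valley'] (min_width=19, slack=3)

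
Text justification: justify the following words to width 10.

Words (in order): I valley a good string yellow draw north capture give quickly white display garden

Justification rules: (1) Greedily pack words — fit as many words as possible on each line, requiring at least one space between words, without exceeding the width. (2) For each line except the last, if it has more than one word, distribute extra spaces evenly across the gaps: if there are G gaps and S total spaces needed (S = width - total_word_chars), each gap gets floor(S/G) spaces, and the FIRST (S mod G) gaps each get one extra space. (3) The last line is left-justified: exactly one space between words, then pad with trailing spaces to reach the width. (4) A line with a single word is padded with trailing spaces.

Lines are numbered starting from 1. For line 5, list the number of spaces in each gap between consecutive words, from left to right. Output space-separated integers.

Answer: 1

Derivation:
Line 1: ['I', 'valley', 'a'] (min_width=10, slack=0)
Line 2: ['good'] (min_width=4, slack=6)
Line 3: ['string'] (min_width=6, slack=4)
Line 4: ['yellow'] (min_width=6, slack=4)
Line 5: ['draw', 'north'] (min_width=10, slack=0)
Line 6: ['capture'] (min_width=7, slack=3)
Line 7: ['give'] (min_width=4, slack=6)
Line 8: ['quickly'] (min_width=7, slack=3)
Line 9: ['white'] (min_width=5, slack=5)
Line 10: ['display'] (min_width=7, slack=3)
Line 11: ['garden'] (min_width=6, slack=4)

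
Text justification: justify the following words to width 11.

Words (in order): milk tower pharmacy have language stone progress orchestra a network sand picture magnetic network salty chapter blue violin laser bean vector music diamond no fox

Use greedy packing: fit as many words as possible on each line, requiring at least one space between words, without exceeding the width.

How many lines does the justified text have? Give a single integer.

Line 1: ['milk', 'tower'] (min_width=10, slack=1)
Line 2: ['pharmacy'] (min_width=8, slack=3)
Line 3: ['have'] (min_width=4, slack=7)
Line 4: ['language'] (min_width=8, slack=3)
Line 5: ['stone'] (min_width=5, slack=6)
Line 6: ['progress'] (min_width=8, slack=3)
Line 7: ['orchestra', 'a'] (min_width=11, slack=0)
Line 8: ['network'] (min_width=7, slack=4)
Line 9: ['sand'] (min_width=4, slack=7)
Line 10: ['picture'] (min_width=7, slack=4)
Line 11: ['magnetic'] (min_width=8, slack=3)
Line 12: ['network'] (min_width=7, slack=4)
Line 13: ['salty'] (min_width=5, slack=6)
Line 14: ['chapter'] (min_width=7, slack=4)
Line 15: ['blue', 'violin'] (min_width=11, slack=0)
Line 16: ['laser', 'bean'] (min_width=10, slack=1)
Line 17: ['vector'] (min_width=6, slack=5)
Line 18: ['music'] (min_width=5, slack=6)
Line 19: ['diamond', 'no'] (min_width=10, slack=1)
Line 20: ['fox'] (min_width=3, slack=8)
Total lines: 20

Answer: 20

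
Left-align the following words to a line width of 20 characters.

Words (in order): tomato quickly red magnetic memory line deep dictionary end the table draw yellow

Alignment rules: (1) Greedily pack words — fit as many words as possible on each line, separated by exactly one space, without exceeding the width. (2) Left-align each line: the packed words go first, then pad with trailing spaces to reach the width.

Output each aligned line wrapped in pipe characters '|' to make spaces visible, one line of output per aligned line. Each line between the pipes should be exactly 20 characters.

Line 1: ['tomato', 'quickly', 'red'] (min_width=18, slack=2)
Line 2: ['magnetic', 'memory', 'line'] (min_width=20, slack=0)
Line 3: ['deep', 'dictionary', 'end'] (min_width=19, slack=1)
Line 4: ['the', 'table', 'draw'] (min_width=14, slack=6)
Line 5: ['yellow'] (min_width=6, slack=14)

Answer: |tomato quickly red  |
|magnetic memory line|
|deep dictionary end |
|the table draw      |
|yellow              |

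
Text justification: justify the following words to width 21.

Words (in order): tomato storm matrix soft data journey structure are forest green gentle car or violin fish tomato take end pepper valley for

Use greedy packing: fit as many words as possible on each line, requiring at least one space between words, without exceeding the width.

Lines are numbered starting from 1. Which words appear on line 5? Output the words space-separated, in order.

Line 1: ['tomato', 'storm', 'matrix'] (min_width=19, slack=2)
Line 2: ['soft', 'data', 'journey'] (min_width=17, slack=4)
Line 3: ['structure', 'are', 'forest'] (min_width=20, slack=1)
Line 4: ['green', 'gentle', 'car', 'or'] (min_width=19, slack=2)
Line 5: ['violin', 'fish', 'tomato'] (min_width=18, slack=3)
Line 6: ['take', 'end', 'pepper'] (min_width=15, slack=6)
Line 7: ['valley', 'for'] (min_width=10, slack=11)

Answer: violin fish tomato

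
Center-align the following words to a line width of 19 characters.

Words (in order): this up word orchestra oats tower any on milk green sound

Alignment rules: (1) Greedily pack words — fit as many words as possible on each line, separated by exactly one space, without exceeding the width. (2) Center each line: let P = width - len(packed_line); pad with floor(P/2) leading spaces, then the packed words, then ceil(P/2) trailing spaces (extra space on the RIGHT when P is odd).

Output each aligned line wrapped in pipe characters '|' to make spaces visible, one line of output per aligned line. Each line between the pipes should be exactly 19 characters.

Line 1: ['this', 'up', 'word'] (min_width=12, slack=7)
Line 2: ['orchestra', 'oats'] (min_width=14, slack=5)
Line 3: ['tower', 'any', 'on', 'milk'] (min_width=17, slack=2)
Line 4: ['green', 'sound'] (min_width=11, slack=8)

Answer: |   this up word    |
|  orchestra oats   |
| tower any on milk |
|    green sound    |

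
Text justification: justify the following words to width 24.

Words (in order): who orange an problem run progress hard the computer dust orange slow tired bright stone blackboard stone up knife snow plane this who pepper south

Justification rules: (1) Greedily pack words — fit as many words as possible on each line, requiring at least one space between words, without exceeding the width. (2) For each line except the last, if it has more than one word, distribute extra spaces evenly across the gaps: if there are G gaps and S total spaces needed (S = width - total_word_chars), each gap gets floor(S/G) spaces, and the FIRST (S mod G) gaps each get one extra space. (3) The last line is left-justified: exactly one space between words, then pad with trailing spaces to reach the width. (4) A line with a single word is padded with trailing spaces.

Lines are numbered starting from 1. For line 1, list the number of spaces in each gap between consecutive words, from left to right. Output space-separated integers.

Answer: 2 2 2

Derivation:
Line 1: ['who', 'orange', 'an', 'problem'] (min_width=21, slack=3)
Line 2: ['run', 'progress', 'hard', 'the'] (min_width=21, slack=3)
Line 3: ['computer', 'dust', 'orange'] (min_width=20, slack=4)
Line 4: ['slow', 'tired', 'bright', 'stone'] (min_width=23, slack=1)
Line 5: ['blackboard', 'stone', 'up'] (min_width=19, slack=5)
Line 6: ['knife', 'snow', 'plane', 'this'] (min_width=21, slack=3)
Line 7: ['who', 'pepper', 'south'] (min_width=16, slack=8)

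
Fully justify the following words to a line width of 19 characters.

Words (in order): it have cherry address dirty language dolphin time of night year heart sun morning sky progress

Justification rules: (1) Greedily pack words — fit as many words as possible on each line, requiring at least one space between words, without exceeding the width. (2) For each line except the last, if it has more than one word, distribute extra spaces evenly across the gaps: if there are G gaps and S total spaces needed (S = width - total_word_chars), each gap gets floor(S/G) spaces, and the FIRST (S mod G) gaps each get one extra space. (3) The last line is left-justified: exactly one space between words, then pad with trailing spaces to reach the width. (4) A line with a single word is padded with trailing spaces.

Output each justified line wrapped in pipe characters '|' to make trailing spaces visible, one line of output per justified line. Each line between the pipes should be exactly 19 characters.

Answer: |it    have   cherry|
|address       dirty|
|language    dolphin|
|time  of night year|
|heart  sun  morning|
|sky progress       |

Derivation:
Line 1: ['it', 'have', 'cherry'] (min_width=14, slack=5)
Line 2: ['address', 'dirty'] (min_width=13, slack=6)
Line 3: ['language', 'dolphin'] (min_width=16, slack=3)
Line 4: ['time', 'of', 'night', 'year'] (min_width=18, slack=1)
Line 5: ['heart', 'sun', 'morning'] (min_width=17, slack=2)
Line 6: ['sky', 'progress'] (min_width=12, slack=7)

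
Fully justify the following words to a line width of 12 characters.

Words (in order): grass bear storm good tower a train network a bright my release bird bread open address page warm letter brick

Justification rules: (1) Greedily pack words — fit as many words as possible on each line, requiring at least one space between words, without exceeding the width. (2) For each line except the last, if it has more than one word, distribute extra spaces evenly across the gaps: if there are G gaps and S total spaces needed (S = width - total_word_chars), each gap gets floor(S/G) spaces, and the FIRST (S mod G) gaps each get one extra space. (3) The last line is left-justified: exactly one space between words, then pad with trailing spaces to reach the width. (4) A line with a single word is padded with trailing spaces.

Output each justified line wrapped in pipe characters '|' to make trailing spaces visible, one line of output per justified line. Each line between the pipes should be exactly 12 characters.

Line 1: ['grass', 'bear'] (min_width=10, slack=2)
Line 2: ['storm', 'good'] (min_width=10, slack=2)
Line 3: ['tower', 'a'] (min_width=7, slack=5)
Line 4: ['train'] (min_width=5, slack=7)
Line 5: ['network', 'a'] (min_width=9, slack=3)
Line 6: ['bright', 'my'] (min_width=9, slack=3)
Line 7: ['release', 'bird'] (min_width=12, slack=0)
Line 8: ['bread', 'open'] (min_width=10, slack=2)
Line 9: ['address', 'page'] (min_width=12, slack=0)
Line 10: ['warm', 'letter'] (min_width=11, slack=1)
Line 11: ['brick'] (min_width=5, slack=7)

Answer: |grass   bear|
|storm   good|
|tower      a|
|train       |
|network    a|
|bright    my|
|release bird|
|bread   open|
|address page|
|warm  letter|
|brick       |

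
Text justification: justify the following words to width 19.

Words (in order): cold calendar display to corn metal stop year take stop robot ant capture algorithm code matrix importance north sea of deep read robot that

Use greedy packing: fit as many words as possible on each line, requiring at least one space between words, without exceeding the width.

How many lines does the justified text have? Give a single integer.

Line 1: ['cold', 'calendar'] (min_width=13, slack=6)
Line 2: ['display', 'to', 'corn'] (min_width=15, slack=4)
Line 3: ['metal', 'stop', 'year'] (min_width=15, slack=4)
Line 4: ['take', 'stop', 'robot', 'ant'] (min_width=19, slack=0)
Line 5: ['capture', 'algorithm'] (min_width=17, slack=2)
Line 6: ['code', 'matrix'] (min_width=11, slack=8)
Line 7: ['importance', 'north'] (min_width=16, slack=3)
Line 8: ['sea', 'of', 'deep', 'read'] (min_width=16, slack=3)
Line 9: ['robot', 'that'] (min_width=10, slack=9)
Total lines: 9

Answer: 9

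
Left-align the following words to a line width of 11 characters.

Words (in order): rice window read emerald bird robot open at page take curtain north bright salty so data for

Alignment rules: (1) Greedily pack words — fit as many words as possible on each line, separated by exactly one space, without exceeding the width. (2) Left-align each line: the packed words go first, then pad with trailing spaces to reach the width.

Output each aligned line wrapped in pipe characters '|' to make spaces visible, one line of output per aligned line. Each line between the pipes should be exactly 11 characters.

Line 1: ['rice', 'window'] (min_width=11, slack=0)
Line 2: ['read'] (min_width=4, slack=7)
Line 3: ['emerald'] (min_width=7, slack=4)
Line 4: ['bird', 'robot'] (min_width=10, slack=1)
Line 5: ['open', 'at'] (min_width=7, slack=4)
Line 6: ['page', 'take'] (min_width=9, slack=2)
Line 7: ['curtain'] (min_width=7, slack=4)
Line 8: ['north'] (min_width=5, slack=6)
Line 9: ['bright'] (min_width=6, slack=5)
Line 10: ['salty', 'so'] (min_width=8, slack=3)
Line 11: ['data', 'for'] (min_width=8, slack=3)

Answer: |rice window|
|read       |
|emerald    |
|bird robot |
|open at    |
|page take  |
|curtain    |
|north      |
|bright     |
|salty so   |
|data for   |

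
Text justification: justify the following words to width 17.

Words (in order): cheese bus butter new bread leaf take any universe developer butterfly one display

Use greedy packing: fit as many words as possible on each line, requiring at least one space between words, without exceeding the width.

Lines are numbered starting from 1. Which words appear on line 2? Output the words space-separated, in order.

Line 1: ['cheese', 'bus', 'butter'] (min_width=17, slack=0)
Line 2: ['new', 'bread', 'leaf'] (min_width=14, slack=3)
Line 3: ['take', 'any', 'universe'] (min_width=17, slack=0)
Line 4: ['developer'] (min_width=9, slack=8)
Line 5: ['butterfly', 'one'] (min_width=13, slack=4)
Line 6: ['display'] (min_width=7, slack=10)

Answer: new bread leaf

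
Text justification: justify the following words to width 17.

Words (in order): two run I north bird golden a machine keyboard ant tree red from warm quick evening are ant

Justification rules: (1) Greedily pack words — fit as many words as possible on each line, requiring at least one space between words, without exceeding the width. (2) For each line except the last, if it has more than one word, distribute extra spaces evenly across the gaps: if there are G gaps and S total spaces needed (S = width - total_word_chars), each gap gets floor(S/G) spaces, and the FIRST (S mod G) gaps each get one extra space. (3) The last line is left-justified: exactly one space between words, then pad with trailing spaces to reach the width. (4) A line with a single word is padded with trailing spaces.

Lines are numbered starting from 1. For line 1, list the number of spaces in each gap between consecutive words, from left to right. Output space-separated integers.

Line 1: ['two', 'run', 'I', 'north'] (min_width=15, slack=2)
Line 2: ['bird', 'golden', 'a'] (min_width=13, slack=4)
Line 3: ['machine', 'keyboard'] (min_width=16, slack=1)
Line 4: ['ant', 'tree', 'red', 'from'] (min_width=17, slack=0)
Line 5: ['warm', 'quick'] (min_width=10, slack=7)
Line 6: ['evening', 'are', 'ant'] (min_width=15, slack=2)

Answer: 2 2 1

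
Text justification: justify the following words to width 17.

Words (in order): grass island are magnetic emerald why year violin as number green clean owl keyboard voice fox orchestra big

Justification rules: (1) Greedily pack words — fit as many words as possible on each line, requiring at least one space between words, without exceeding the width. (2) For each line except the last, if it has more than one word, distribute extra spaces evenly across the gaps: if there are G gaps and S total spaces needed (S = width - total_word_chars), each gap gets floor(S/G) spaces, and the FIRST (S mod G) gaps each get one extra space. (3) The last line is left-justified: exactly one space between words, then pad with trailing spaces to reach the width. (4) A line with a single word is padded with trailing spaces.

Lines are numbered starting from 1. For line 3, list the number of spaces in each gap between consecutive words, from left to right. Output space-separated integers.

Answer: 2 2

Derivation:
Line 1: ['grass', 'island', 'are'] (min_width=16, slack=1)
Line 2: ['magnetic', 'emerald'] (min_width=16, slack=1)
Line 3: ['why', 'year', 'violin'] (min_width=15, slack=2)
Line 4: ['as', 'number', 'green'] (min_width=15, slack=2)
Line 5: ['clean', 'owl'] (min_width=9, slack=8)
Line 6: ['keyboard', 'voice'] (min_width=14, slack=3)
Line 7: ['fox', 'orchestra', 'big'] (min_width=17, slack=0)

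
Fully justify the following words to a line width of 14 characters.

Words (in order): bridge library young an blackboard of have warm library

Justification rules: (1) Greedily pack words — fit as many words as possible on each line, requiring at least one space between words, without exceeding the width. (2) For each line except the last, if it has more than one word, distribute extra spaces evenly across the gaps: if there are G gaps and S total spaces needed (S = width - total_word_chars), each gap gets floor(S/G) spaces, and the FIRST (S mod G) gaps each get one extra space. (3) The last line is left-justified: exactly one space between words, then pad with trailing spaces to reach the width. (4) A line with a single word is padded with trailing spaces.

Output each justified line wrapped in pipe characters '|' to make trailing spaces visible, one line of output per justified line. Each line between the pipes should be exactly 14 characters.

Answer: |bridge library|
|young       an|
|blackboard  of|
|have      warm|
|library       |

Derivation:
Line 1: ['bridge', 'library'] (min_width=14, slack=0)
Line 2: ['young', 'an'] (min_width=8, slack=6)
Line 3: ['blackboard', 'of'] (min_width=13, slack=1)
Line 4: ['have', 'warm'] (min_width=9, slack=5)
Line 5: ['library'] (min_width=7, slack=7)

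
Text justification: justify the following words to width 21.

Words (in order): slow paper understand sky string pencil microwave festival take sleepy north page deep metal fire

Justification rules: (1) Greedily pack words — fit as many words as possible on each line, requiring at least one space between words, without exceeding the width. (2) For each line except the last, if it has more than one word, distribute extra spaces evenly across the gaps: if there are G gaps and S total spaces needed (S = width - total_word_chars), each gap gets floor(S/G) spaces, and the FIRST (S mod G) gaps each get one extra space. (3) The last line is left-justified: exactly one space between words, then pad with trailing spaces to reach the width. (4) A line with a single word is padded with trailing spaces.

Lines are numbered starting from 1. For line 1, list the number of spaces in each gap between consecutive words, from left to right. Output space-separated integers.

Line 1: ['slow', 'paper', 'understand'] (min_width=21, slack=0)
Line 2: ['sky', 'string', 'pencil'] (min_width=17, slack=4)
Line 3: ['microwave', 'festival'] (min_width=18, slack=3)
Line 4: ['take', 'sleepy', 'north'] (min_width=17, slack=4)
Line 5: ['page', 'deep', 'metal', 'fire'] (min_width=20, slack=1)

Answer: 1 1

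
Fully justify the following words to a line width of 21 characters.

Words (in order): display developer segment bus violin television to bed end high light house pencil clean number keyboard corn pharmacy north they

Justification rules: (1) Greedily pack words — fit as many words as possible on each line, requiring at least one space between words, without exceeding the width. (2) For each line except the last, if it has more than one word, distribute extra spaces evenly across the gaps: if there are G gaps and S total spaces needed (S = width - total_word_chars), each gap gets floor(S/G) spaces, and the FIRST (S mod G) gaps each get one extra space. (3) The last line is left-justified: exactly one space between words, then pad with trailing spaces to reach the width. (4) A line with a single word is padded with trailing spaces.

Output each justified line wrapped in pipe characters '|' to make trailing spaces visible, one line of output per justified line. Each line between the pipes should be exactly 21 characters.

Line 1: ['display', 'developer'] (min_width=17, slack=4)
Line 2: ['segment', 'bus', 'violin'] (min_width=18, slack=3)
Line 3: ['television', 'to', 'bed', 'end'] (min_width=21, slack=0)
Line 4: ['high', 'light', 'house'] (min_width=16, slack=5)
Line 5: ['pencil', 'clean', 'number'] (min_width=19, slack=2)
Line 6: ['keyboard', 'corn'] (min_width=13, slack=8)
Line 7: ['pharmacy', 'north', 'they'] (min_width=19, slack=2)

Answer: |display     developer|
|segment   bus  violin|
|television to bed end|
|high    light   house|
|pencil  clean  number|
|keyboard         corn|
|pharmacy north they  |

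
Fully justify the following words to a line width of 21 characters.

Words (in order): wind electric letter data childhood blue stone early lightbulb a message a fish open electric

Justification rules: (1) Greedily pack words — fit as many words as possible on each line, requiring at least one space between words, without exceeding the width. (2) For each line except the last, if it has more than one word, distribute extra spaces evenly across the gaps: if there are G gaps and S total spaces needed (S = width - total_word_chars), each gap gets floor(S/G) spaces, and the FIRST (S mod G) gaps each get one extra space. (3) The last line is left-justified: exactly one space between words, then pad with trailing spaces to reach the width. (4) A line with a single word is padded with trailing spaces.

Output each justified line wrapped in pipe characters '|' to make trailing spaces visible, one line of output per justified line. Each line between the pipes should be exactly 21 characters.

Line 1: ['wind', 'electric', 'letter'] (min_width=20, slack=1)
Line 2: ['data', 'childhood', 'blue'] (min_width=19, slack=2)
Line 3: ['stone', 'early', 'lightbulb'] (min_width=21, slack=0)
Line 4: ['a', 'message', 'a', 'fish', 'open'] (min_width=21, slack=0)
Line 5: ['electric'] (min_width=8, slack=13)

Answer: |wind  electric letter|
|data  childhood  blue|
|stone early lightbulb|
|a message a fish open|
|electric             |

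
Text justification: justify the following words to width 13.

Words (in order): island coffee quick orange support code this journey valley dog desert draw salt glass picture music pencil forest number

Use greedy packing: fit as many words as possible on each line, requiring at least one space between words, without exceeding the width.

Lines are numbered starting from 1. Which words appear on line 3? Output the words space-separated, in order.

Answer: support code

Derivation:
Line 1: ['island', 'coffee'] (min_width=13, slack=0)
Line 2: ['quick', 'orange'] (min_width=12, slack=1)
Line 3: ['support', 'code'] (min_width=12, slack=1)
Line 4: ['this', 'journey'] (min_width=12, slack=1)
Line 5: ['valley', 'dog'] (min_width=10, slack=3)
Line 6: ['desert', 'draw'] (min_width=11, slack=2)
Line 7: ['salt', 'glass'] (min_width=10, slack=3)
Line 8: ['picture', 'music'] (min_width=13, slack=0)
Line 9: ['pencil', 'forest'] (min_width=13, slack=0)
Line 10: ['number'] (min_width=6, slack=7)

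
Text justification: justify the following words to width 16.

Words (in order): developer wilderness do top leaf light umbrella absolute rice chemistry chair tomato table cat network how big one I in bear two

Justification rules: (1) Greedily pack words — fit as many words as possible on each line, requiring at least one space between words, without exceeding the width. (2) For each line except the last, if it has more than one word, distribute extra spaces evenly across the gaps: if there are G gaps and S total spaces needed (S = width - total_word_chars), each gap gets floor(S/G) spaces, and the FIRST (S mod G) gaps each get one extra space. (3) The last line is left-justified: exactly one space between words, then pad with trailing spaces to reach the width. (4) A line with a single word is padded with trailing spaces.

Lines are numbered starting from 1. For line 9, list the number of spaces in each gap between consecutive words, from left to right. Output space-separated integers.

Answer: 2 2 2

Derivation:
Line 1: ['developer'] (min_width=9, slack=7)
Line 2: ['wilderness', 'do'] (min_width=13, slack=3)
Line 3: ['top', 'leaf', 'light'] (min_width=14, slack=2)
Line 4: ['umbrella'] (min_width=8, slack=8)
Line 5: ['absolute', 'rice'] (min_width=13, slack=3)
Line 6: ['chemistry', 'chair'] (min_width=15, slack=1)
Line 7: ['tomato', 'table', 'cat'] (min_width=16, slack=0)
Line 8: ['network', 'how', 'big'] (min_width=15, slack=1)
Line 9: ['one', 'I', 'in', 'bear'] (min_width=13, slack=3)
Line 10: ['two'] (min_width=3, slack=13)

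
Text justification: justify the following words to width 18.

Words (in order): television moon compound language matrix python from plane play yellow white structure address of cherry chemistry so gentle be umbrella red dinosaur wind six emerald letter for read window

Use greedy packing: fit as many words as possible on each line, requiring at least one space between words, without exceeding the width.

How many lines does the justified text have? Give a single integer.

Line 1: ['television', 'moon'] (min_width=15, slack=3)
Line 2: ['compound', 'language'] (min_width=17, slack=1)
Line 3: ['matrix', 'python', 'from'] (min_width=18, slack=0)
Line 4: ['plane', 'play', 'yellow'] (min_width=17, slack=1)
Line 5: ['white', 'structure'] (min_width=15, slack=3)
Line 6: ['address', 'of', 'cherry'] (min_width=17, slack=1)
Line 7: ['chemistry', 'so'] (min_width=12, slack=6)
Line 8: ['gentle', 'be', 'umbrella'] (min_width=18, slack=0)
Line 9: ['red', 'dinosaur', 'wind'] (min_width=17, slack=1)
Line 10: ['six', 'emerald', 'letter'] (min_width=18, slack=0)
Line 11: ['for', 'read', 'window'] (min_width=15, slack=3)
Total lines: 11

Answer: 11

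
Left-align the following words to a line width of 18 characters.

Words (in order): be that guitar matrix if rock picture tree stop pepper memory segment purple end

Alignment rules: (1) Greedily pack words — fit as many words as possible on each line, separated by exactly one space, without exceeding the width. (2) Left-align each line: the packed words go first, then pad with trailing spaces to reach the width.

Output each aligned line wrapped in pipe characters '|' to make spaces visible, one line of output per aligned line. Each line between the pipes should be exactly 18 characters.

Answer: |be that guitar    |
|matrix if rock    |
|picture tree stop |
|pepper memory     |
|segment purple end|

Derivation:
Line 1: ['be', 'that', 'guitar'] (min_width=14, slack=4)
Line 2: ['matrix', 'if', 'rock'] (min_width=14, slack=4)
Line 3: ['picture', 'tree', 'stop'] (min_width=17, slack=1)
Line 4: ['pepper', 'memory'] (min_width=13, slack=5)
Line 5: ['segment', 'purple', 'end'] (min_width=18, slack=0)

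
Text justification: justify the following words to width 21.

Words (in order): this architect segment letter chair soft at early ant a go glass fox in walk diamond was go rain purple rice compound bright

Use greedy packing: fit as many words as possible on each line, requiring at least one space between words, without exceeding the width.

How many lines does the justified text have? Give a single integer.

Answer: 7

Derivation:
Line 1: ['this', 'architect'] (min_width=14, slack=7)
Line 2: ['segment', 'letter', 'chair'] (min_width=20, slack=1)
Line 3: ['soft', 'at', 'early', 'ant', 'a'] (min_width=19, slack=2)
Line 4: ['go', 'glass', 'fox', 'in', 'walk'] (min_width=20, slack=1)
Line 5: ['diamond', 'was', 'go', 'rain'] (min_width=19, slack=2)
Line 6: ['purple', 'rice', 'compound'] (min_width=20, slack=1)
Line 7: ['bright'] (min_width=6, slack=15)
Total lines: 7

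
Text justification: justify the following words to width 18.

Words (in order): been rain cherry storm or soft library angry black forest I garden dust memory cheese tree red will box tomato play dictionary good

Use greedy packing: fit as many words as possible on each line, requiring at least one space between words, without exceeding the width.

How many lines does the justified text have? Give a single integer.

Line 1: ['been', 'rain', 'cherry'] (min_width=16, slack=2)
Line 2: ['storm', 'or', 'soft'] (min_width=13, slack=5)
Line 3: ['library', 'angry'] (min_width=13, slack=5)
Line 4: ['black', 'forest', 'I'] (min_width=14, slack=4)
Line 5: ['garden', 'dust', 'memory'] (min_width=18, slack=0)
Line 6: ['cheese', 'tree', 'red'] (min_width=15, slack=3)
Line 7: ['will', 'box', 'tomato'] (min_width=15, slack=3)
Line 8: ['play', 'dictionary'] (min_width=15, slack=3)
Line 9: ['good'] (min_width=4, slack=14)
Total lines: 9

Answer: 9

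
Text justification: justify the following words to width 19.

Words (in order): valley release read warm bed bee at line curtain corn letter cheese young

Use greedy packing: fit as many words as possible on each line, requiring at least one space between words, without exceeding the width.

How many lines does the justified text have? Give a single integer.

Line 1: ['valley', 'release', 'read'] (min_width=19, slack=0)
Line 2: ['warm', 'bed', 'bee', 'at'] (min_width=15, slack=4)
Line 3: ['line', 'curtain', 'corn'] (min_width=17, slack=2)
Line 4: ['letter', 'cheese', 'young'] (min_width=19, slack=0)
Total lines: 4

Answer: 4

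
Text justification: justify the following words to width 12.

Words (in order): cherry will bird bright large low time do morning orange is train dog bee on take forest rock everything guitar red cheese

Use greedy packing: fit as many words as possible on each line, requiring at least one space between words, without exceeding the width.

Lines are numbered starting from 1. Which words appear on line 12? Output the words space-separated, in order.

Line 1: ['cherry', 'will'] (min_width=11, slack=1)
Line 2: ['bird', 'bright'] (min_width=11, slack=1)
Line 3: ['large', 'low'] (min_width=9, slack=3)
Line 4: ['time', 'do'] (min_width=7, slack=5)
Line 5: ['morning'] (min_width=7, slack=5)
Line 6: ['orange', 'is'] (min_width=9, slack=3)
Line 7: ['train', 'dog'] (min_width=9, slack=3)
Line 8: ['bee', 'on', 'take'] (min_width=11, slack=1)
Line 9: ['forest', 'rock'] (min_width=11, slack=1)
Line 10: ['everything'] (min_width=10, slack=2)
Line 11: ['guitar', 'red'] (min_width=10, slack=2)
Line 12: ['cheese'] (min_width=6, slack=6)

Answer: cheese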